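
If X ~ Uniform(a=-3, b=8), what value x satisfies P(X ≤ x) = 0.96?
7.5600

We have X ~ Uniform(a=-3, b=8).

We want to find x such that P(X ≤ x) = 0.96.

This is the 96th percentile, which means 96% of values fall below this point.

Using the inverse CDF (quantile function):
x = F⁻¹(0.96) = 7.5600

Verification: P(X ≤ 7.5600) = 0.96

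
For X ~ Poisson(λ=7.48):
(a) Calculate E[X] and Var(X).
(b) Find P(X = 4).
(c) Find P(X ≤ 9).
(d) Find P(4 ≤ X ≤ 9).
(a) E[X] = 7.4800, Var(X) = 7.4800
(b) P(X = 4) = 0.073599
(c) P(X ≤ 9) = 0.778692
(d) P(4 ≤ X ≤ 9) = 0.718764

We have X ~ Poisson(λ=7.48).

(a) Moments:
E[X] = 7.4800
Var(X) = 7.4800
σ = √Var(X) = 2.7350

(b) Point probability using PMF:
P(X = 4) = 0.073599

(c) Cumulative probability using CDF:
P(X ≤ 9) = F(9) = 0.778692

(d) Range probability:
P(4 ≤ X ≤ 9) = P(X ≤ 9) - P(X ≤ 3)
                   = F(9) - F(3)
                   = 0.778692 - 0.059928
                   = 0.718764

This means approximately 71.9% of outcomes fall in the interval [4, 9].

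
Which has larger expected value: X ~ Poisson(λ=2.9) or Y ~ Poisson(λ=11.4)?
Y has larger mean (11.4000 > 2.9000)

Compute the expected value for each distribution:

X ~ Poisson(λ=2.9):
E[X] = 2.9000

Y ~ Poisson(λ=11.4):
E[Y] = 11.4000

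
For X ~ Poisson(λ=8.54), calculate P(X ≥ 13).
0.093354

We have X ~ Poisson(λ=8.54).

For discrete distributions, P(X ≥ 13) = 1 - P(X ≤ 12).

P(X ≤ 12) = 0.906646
P(X ≥ 13) = 1 - 0.906646 = 0.093354

So there's approximately a 9.3% chance that X is at least 13.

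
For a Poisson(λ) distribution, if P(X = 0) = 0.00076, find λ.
λ = 7.1822

For a Poisson(λ) distribution, the PMF at 0 is:
P(X = 0) = λ^0 e^(-λ) / 0! = e^(-λ)

Given P(X = 0) = 0.00076:
e^(-λ) = 0.00076
-λ = ln(0.00076)
λ = -ln(0.00076) = 7.1822

Verification: e^(-7.1822) = 0.00076 ✓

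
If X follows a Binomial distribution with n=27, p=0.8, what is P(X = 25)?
0.053042

We have X ~ Binomial(n=27, p=0.8).

For a Binomial distribution, the PMF gives us the probability of each outcome.

Using the PMF formula:
P(X = 25) = 0.053042

Rounded to 4 decimal places: 0.0530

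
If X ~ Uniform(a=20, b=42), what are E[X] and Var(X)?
E[X] = 31.0000, Var(X) = 40.3333

We have X ~ Uniform(a=20, b=42).

For a Uniform distribution with a=20, b=42:

Expected value:
E[X] = 31.0000

Variance:
Var(X) = 40.3333

Standard deviation:
σ = √Var(X) = 6.3509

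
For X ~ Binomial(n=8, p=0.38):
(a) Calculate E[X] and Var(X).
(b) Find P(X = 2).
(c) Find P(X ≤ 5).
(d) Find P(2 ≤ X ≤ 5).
(a) E[X] = 3.0400, Var(X) = 1.8848
(b) P(X = 2) = 0.229655
(c) P(X ≤ 5) = 0.961483
(d) P(2 ≤ X ≤ 5) = 0.832592

We have X ~ Binomial(n=8, p=0.38).

(a) Moments:
E[X] = 3.0400
Var(X) = 1.8848
σ = √Var(X) = 1.3729

(b) Point probability using PMF:
P(X = 2) = 0.229655

(c) Cumulative probability using CDF:
P(X ≤ 5) = F(5) = 0.961483

(d) Range probability:
P(2 ≤ X ≤ 5) = P(X ≤ 5) - P(X ≤ 1)
                   = F(5) - F(1)
                   = 0.961483 - 0.128891
                   = 0.832592

This means approximately 83.3% of outcomes fall in the interval [2, 5].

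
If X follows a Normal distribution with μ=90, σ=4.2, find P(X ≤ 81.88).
0.026598

We have X ~ Normal(μ=90, σ=4.2).

The CDF gives us P(X ≤ k).

Using the CDF:
P(X ≤ 81.88) = 0.026598

This means there's approximately a 2.7% chance that X is at most 81.88.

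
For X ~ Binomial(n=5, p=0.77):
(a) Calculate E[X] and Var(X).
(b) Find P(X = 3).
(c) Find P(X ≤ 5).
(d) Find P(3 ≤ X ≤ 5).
(a) E[X] = 3.8500, Var(X) = 0.8855
(b) P(X = 3) = 0.241506
(c) P(X ≤ 5) = 1.000000
(d) P(3 ≤ X ≤ 5) = 0.916444

We have X ~ Binomial(n=5, p=0.77).

(a) Moments:
E[X] = 3.8500
Var(X) = 0.8855
σ = √Var(X) = 0.9410

(b) Point probability using PMF:
P(X = 3) = 0.241506

(c) Cumulative probability using CDF:
P(X ≤ 5) = F(5) = 1.000000

(d) Range probability:
P(3 ≤ X ≤ 5) = P(X ≤ 5) - P(X ≤ 2)
                   = F(5) - F(2)
                   = 1.000000 - 0.083556
                   = 0.916444

This means approximately 91.6% of outcomes fall in the interval [3, 5].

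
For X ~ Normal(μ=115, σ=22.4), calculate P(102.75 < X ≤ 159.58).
0.684482

We have X ~ Normal(μ=115, σ=22.4).

To find P(102.75 < X ≤ 159.58), we use:
P(102.75 < X ≤ 159.58) = P(X ≤ 159.58) - P(X ≤ 102.75)
                 = F(159.58) - F(102.75)
                 = 0.976714 - 0.292232
                 = 0.684482

So there's approximately a 68.4% chance that X falls in this range.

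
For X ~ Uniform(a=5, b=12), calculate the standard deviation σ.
2.0207

We have X ~ Uniform(a=5, b=12).

For a Uniform distribution with a=5, b=12:
σ = √Var(X) = 2.0207

The standard deviation is the square root of the variance.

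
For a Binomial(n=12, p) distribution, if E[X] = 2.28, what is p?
p = 0.19

For a Binomial(n, p) distribution:
E[X] = n × p

Given n = 12 and E[X] = 2.28:
2.28 = 12 × p
p = 2.28 / 12 = 0.19

Verification: Binomial(12, 0.19) has E[X] = 2.28 ✓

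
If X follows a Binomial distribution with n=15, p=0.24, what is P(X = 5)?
0.153726

We have X ~ Binomial(n=15, p=0.24).

For a Binomial distribution, the PMF gives us the probability of each outcome.

Using the PMF formula:
P(X = 5) = 0.153726

Rounded to 4 decimal places: 0.1537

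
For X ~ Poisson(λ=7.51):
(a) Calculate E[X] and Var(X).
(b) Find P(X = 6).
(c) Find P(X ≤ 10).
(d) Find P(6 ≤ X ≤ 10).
(a) E[X] = 7.5100, Var(X) = 7.5100
(b) P(X = 6) = 0.136444
(c) P(X ≤ 10) = 0.861378
(d) P(6 ≤ X ≤ 10) = 0.621034

We have X ~ Poisson(λ=7.51).

(a) Moments:
E[X] = 7.5100
Var(X) = 7.5100
σ = √Var(X) = 2.7404

(b) Point probability using PMF:
P(X = 6) = 0.136444

(c) Cumulative probability using CDF:
P(X ≤ 10) = F(10) = 0.861378

(d) Range probability:
P(6 ≤ X ≤ 10) = P(X ≤ 10) - P(X ≤ 5)
                   = F(10) - F(5)
                   = 0.861378 - 0.240345
                   = 0.621034

This means approximately 62.1% of outcomes fall in the interval [6, 10].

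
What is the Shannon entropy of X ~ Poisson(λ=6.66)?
2.3532 nats

We have X ~ Poisson(λ=6.66).

The Shannon entropy measures the uncertainty or information content of the distribution.

For a Poisson distribution with λ=6.66:
H(X) = 2.3532 nats

(In bits, this would be 3.3950 bits.)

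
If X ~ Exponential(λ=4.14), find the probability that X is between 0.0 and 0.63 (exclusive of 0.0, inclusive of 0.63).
0.926333

We have X ~ Exponential(λ=4.14).

To find P(0.0 < X ≤ 0.63), we use:
P(0.0 < X ≤ 0.63) = P(X ≤ 0.63) - P(X ≤ 0.0)
                 = F(0.63) - F(0.0)
                 = 0.926333 - 0.000000
                 = 0.926333

So there's approximately a 92.6% chance that X falls in this range.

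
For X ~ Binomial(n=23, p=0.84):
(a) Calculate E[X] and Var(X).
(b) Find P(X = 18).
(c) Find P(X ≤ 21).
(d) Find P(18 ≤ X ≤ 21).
(a) E[X] = 19.3200, Var(X) = 3.0912
(b) P(X = 18) = 0.152968
(c) P(X ≤ 21) = 0.902438
(d) P(18 ≤ X ≤ 21) = 0.752635

We have X ~ Binomial(n=23, p=0.84).

(a) Moments:
E[X] = 19.3200
Var(X) = 3.0912
σ = √Var(X) = 1.7582

(b) Point probability using PMF:
P(X = 18) = 0.152968

(c) Cumulative probability using CDF:
P(X ≤ 21) = F(21) = 0.902438

(d) Range probability:
P(18 ≤ X ≤ 21) = P(X ≤ 21) - P(X ≤ 17)
                   = F(21) - F(17)
                   = 0.902438 - 0.149802
                   = 0.752635

This means approximately 75.3% of outcomes fall in the interval [18, 21].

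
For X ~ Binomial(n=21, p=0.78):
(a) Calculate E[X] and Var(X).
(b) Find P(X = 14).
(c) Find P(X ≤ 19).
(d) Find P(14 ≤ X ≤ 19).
(a) E[X] = 16.3800, Var(X) = 3.6036
(b) P(X = 14) = 0.089493
(c) P(X ≤ 19) = 0.962478
(d) P(14 ≤ X ≤ 19) = 0.892003

We have X ~ Binomial(n=21, p=0.78).

(a) Moments:
E[X] = 16.3800
Var(X) = 3.6036
σ = √Var(X) = 1.8983

(b) Point probability using PMF:
P(X = 14) = 0.089493

(c) Cumulative probability using CDF:
P(X ≤ 19) = F(19) = 0.962478

(d) Range probability:
P(14 ≤ X ≤ 19) = P(X ≤ 19) - P(X ≤ 13)
                   = F(19) - F(13)
                   = 0.962478 - 0.070475
                   = 0.892003

This means approximately 89.2% of outcomes fall in the interval [14, 19].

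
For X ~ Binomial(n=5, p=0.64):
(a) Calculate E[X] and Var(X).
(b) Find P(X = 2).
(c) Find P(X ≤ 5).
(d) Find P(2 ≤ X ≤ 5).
(a) E[X] = 3.2000, Var(X) = 1.1520
(b) P(X = 2) = 0.191103
(c) P(X ≤ 5) = 1.000000
(d) P(2 ≤ X ≤ 5) = 0.940206

We have X ~ Binomial(n=5, p=0.64).

(a) Moments:
E[X] = 3.2000
Var(X) = 1.1520
σ = √Var(X) = 1.0733

(b) Point probability using PMF:
P(X = 2) = 0.191103

(c) Cumulative probability using CDF:
P(X ≤ 5) = F(5) = 1.000000

(d) Range probability:
P(2 ≤ X ≤ 5) = P(X ≤ 5) - P(X ≤ 1)
                   = F(5) - F(1)
                   = 1.000000 - 0.059794
                   = 0.940206

This means approximately 94.0% of outcomes fall in the interval [2, 5].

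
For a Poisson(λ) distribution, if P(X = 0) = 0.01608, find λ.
λ = 4.1302

For a Poisson(λ) distribution, the PMF at 0 is:
P(X = 0) = λ^0 e^(-λ) / 0! = e^(-λ)

Given P(X = 0) = 0.01608:
e^(-λ) = 0.01608
-λ = ln(0.01608)
λ = -ln(0.01608) = 4.1302

Verification: e^(-4.1302) = 0.01608 ✓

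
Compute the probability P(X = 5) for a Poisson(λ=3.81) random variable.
0.148177

We have X ~ Poisson(λ=3.81).

For a Poisson distribution, the PMF gives us the probability of each outcome.

Using the PMF formula:
P(X = 5) = 0.148177

Rounded to 4 decimal places: 0.1482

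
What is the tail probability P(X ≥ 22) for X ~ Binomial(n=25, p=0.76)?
0.116576

We have X ~ Binomial(n=25, p=0.76).

For discrete distributions, P(X ≥ 22) = 1 - P(X ≤ 21).

P(X ≤ 21) = 0.883424
P(X ≥ 22) = 1 - 0.883424 = 0.116576

So there's approximately a 11.7% chance that X is at least 22.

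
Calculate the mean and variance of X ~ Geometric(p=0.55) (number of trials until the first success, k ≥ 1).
E[X] = 1.8182, Var(X) = 1.4876

We have X ~ Geometric(p=0.55) (number of trials until the first success, k ≥ 1).

For a Geometric distribution with p=0.55 (number of trials until the first success, k ≥ 1):

Expected value:
E[X] = 1.8182

Variance:
Var(X) = 1.4876

Standard deviation:
σ = √Var(X) = 1.2197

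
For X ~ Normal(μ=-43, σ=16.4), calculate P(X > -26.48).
0.156891

We have X ~ Normal(μ=-43, σ=16.4).

P(X > -26.48) = 1 - P(X ≤ -26.48)
                = 1 - F(-26.48)
                = 1 - 0.843109
                = 0.156891

So there's approximately a 15.7% chance that X exceeds -26.48.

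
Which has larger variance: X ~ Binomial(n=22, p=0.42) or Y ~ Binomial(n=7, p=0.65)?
X has larger variance (5.3592 > 1.5925)

Compute the variance for each distribution:

X ~ Binomial(n=22, p=0.42):
Var(X) = 5.3592

Y ~ Binomial(n=7, p=0.65):
Var(Y) = 1.5925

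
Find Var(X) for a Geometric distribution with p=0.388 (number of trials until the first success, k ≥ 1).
4.0653

We have X ~ Geometric(p=0.388) (number of trials until the first success, k ≥ 1).

For a Geometric distribution with p=0.388 (number of trials until the first success, k ≥ 1):
Var(X) = 4.0653

The variance measures the spread of the distribution around the mean.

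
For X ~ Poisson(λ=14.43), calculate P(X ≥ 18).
0.204821

We have X ~ Poisson(λ=14.43).

For discrete distributions, P(X ≥ 18) = 1 - P(X ≤ 17).

P(X ≤ 17) = 0.795179
P(X ≥ 18) = 1 - 0.795179 = 0.204821

So there's approximately a 20.5% chance that X is at least 18.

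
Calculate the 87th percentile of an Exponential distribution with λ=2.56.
0.7970

We have X ~ Exponential(λ=2.56).

We want to find x such that P(X ≤ x) = 0.87.

This is the 87th percentile, which means 87% of values fall below this point.

Using the inverse CDF (quantile function):
x = F⁻¹(0.87) = 0.7970

Verification: P(X ≤ 0.7970) = 0.87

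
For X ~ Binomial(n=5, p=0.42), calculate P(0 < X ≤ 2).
0.581824

We have X ~ Binomial(n=5, p=0.42).

To find P(0 < X ≤ 2), we use:
P(0 < X ≤ 2) = P(X ≤ 2) - P(X ≤ 0)
                 = F(2) - F(0)
                 = 0.647460 - 0.065636
                 = 0.581824

So there's approximately a 58.2% chance that X falls in this range.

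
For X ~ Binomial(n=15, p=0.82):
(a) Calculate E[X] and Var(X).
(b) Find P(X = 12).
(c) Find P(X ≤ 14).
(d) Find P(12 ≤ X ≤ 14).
(a) E[X] = 12.3000, Var(X) = 2.2140
(b) P(X = 12) = 0.245242
(c) P(X ≤ 14) = 0.949043
(d) P(12 ≤ X ≤ 14) = 0.670848

We have X ~ Binomial(n=15, p=0.82).

(a) Moments:
E[X] = 12.3000
Var(X) = 2.2140
σ = √Var(X) = 1.4880

(b) Point probability using PMF:
P(X = 12) = 0.245242

(c) Cumulative probability using CDF:
P(X ≤ 14) = F(14) = 0.949043

(d) Range probability:
P(12 ≤ X ≤ 14) = P(X ≤ 14) - P(X ≤ 11)
                   = F(14) - F(11)
                   = 0.949043 - 0.278195
                   = 0.670848

This means approximately 67.1% of outcomes fall in the interval [12, 14].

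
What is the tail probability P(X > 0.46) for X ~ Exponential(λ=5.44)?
0.081888

We have X ~ Exponential(λ=5.44).

P(X > 0.46) = 1 - P(X ≤ 0.46)
                = 1 - F(0.46)
                = 1 - 0.918112
                = 0.081888

So there's approximately a 8.2% chance that X exceeds 0.46.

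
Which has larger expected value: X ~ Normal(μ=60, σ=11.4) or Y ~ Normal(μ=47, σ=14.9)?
X has larger mean (60.0000 > 47.0000)

Compute the expected value for each distribution:

X ~ Normal(μ=60, σ=11.4):
E[X] = 60.0000

Y ~ Normal(μ=47, σ=14.9):
E[Y] = 47.0000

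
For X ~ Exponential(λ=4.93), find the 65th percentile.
0.2129

We have X ~ Exponential(λ=4.93).

We want to find x such that P(X ≤ x) = 0.65.

This is the 65th percentile, which means 65% of values fall below this point.

Using the inverse CDF (quantile function):
x = F⁻¹(0.65) = 0.2129

Verification: P(X ≤ 0.2129) = 0.65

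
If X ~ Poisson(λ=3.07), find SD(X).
1.7521

We have X ~ Poisson(λ=3.07).

For a Poisson distribution with λ=3.07:
σ = √Var(X) = 1.7521

The standard deviation is the square root of the variance.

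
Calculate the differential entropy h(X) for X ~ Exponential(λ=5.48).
-0.7011 nats

We have X ~ Exponential(λ=5.48).

The differential entropy measures the uncertainty or information content of the distribution.

For an Exponential distribution with λ=5.48:
h(X) = -0.7011 nats

(In bits, this would be -1.0115 bits.)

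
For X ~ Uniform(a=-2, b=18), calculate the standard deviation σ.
5.7735

We have X ~ Uniform(a=-2, b=18).

For a Uniform distribution with a=-2, b=18:
σ = √Var(X) = 5.7735

The standard deviation is the square root of the variance.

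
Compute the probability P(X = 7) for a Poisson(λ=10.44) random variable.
0.078422

We have X ~ Poisson(λ=10.44).

For a Poisson distribution, the PMF gives us the probability of each outcome.

Using the PMF formula:
P(X = 7) = 0.078422

Rounded to 4 decimal places: 0.0784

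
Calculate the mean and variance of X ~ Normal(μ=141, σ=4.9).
E[X] = 141.0000, Var(X) = 24.0100

We have X ~ Normal(μ=141, σ=4.9).

For a Normal distribution with μ=141, σ=4.9:

Expected value:
E[X] = 141.0000

Variance:
Var(X) = 24.0100

Standard deviation:
σ = √Var(X) = 4.9000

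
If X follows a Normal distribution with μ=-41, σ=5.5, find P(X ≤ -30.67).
0.969822

We have X ~ Normal(μ=-41, σ=5.5).

The CDF gives us P(X ≤ k).

Using the CDF:
P(X ≤ -30.67) = 0.969822

This means there's approximately a 97.0% chance that X is at most -30.67.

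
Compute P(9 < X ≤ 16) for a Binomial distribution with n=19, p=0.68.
0.918669

We have X ~ Binomial(n=19, p=0.68).

To find P(9 < X ≤ 16), we use:
P(9 < X ≤ 16) = P(X ≤ 16) - P(X ≤ 9)
                 = F(16) - F(9)
                 = 0.968582 - 0.049913
                 = 0.918669

So there's approximately a 91.9% chance that X falls in this range.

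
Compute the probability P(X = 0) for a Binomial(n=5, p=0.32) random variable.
0.145393

We have X ~ Binomial(n=5, p=0.32).

For a Binomial distribution, the PMF gives us the probability of each outcome.

Using the PMF formula:
P(X = 0) = 0.145393

Rounded to 4 decimal places: 0.1454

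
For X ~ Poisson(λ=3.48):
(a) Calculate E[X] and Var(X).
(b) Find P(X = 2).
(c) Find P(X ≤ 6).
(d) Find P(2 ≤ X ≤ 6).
(a) E[X] = 3.4800, Var(X) = 3.4800
(b) P(X = 2) = 0.186545
(c) P(X ≤ 6) = 0.936243
(d) P(2 ≤ X ≤ 6) = 0.798226

We have X ~ Poisson(λ=3.48).

(a) Moments:
E[X] = 3.4800
Var(X) = 3.4800
σ = √Var(X) = 1.8655

(b) Point probability using PMF:
P(X = 2) = 0.186545

(c) Cumulative probability using CDF:
P(X ≤ 6) = F(6) = 0.936243

(d) Range probability:
P(2 ≤ X ≤ 6) = P(X ≤ 6) - P(X ≤ 1)
                   = F(6) - F(1)
                   = 0.936243 - 0.138017
                   = 0.798226

This means approximately 79.8% of outcomes fall in the interval [2, 6].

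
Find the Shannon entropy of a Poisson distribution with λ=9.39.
2.5293 nats

We have X ~ Poisson(λ=9.39).

The Shannon entropy measures the uncertainty or information content of the distribution.

For a Poisson distribution with λ=9.39:
H(X) = 2.5293 nats

(In bits, this would be 3.6490 bits.)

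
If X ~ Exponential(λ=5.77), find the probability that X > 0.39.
0.105368

We have X ~ Exponential(λ=5.77).

P(X > 0.39) = 1 - P(X ≤ 0.39)
                = 1 - F(0.39)
                = 1 - 0.894632
                = 0.105368

So there's approximately a 10.5% chance that X exceeds 0.39.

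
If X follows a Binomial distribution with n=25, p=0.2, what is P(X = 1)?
0.023612

We have X ~ Binomial(n=25, p=0.2).

For a Binomial distribution, the PMF gives us the probability of each outcome.

Using the PMF formula:
P(X = 1) = 0.023612

Rounded to 4 decimal places: 0.0236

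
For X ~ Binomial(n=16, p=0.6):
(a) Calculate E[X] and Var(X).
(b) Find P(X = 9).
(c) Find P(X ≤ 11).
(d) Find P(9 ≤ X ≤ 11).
(a) E[X] = 9.6000, Var(X) = 3.8400
(b) P(X = 9) = 0.188889
(c) P(X ≤ 11) = 0.833433
(d) P(9 ≤ X ≤ 11) = 0.549496

We have X ~ Binomial(n=16, p=0.6).

(a) Moments:
E[X] = 9.6000
Var(X) = 3.8400
σ = √Var(X) = 1.9596

(b) Point probability using PMF:
P(X = 9) = 0.188889

(c) Cumulative probability using CDF:
P(X ≤ 11) = F(11) = 0.833433

(d) Range probability:
P(9 ≤ X ≤ 11) = P(X ≤ 11) - P(X ≤ 8)
                   = F(11) - F(8)
                   = 0.833433 - 0.283937
                   = 0.549496

This means approximately 54.9% of outcomes fall in the interval [9, 11].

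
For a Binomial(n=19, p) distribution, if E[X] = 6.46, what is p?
p = 0.34

For a Binomial(n, p) distribution:
E[X] = n × p

Given n = 19 and E[X] = 6.46:
6.46 = 19 × p
p = 6.46 / 19 = 0.34

Verification: Binomial(19, 0.34) has E[X] = 6.46 ✓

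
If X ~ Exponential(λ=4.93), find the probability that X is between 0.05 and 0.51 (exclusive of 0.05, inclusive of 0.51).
0.700612

We have X ~ Exponential(λ=4.93).

To find P(0.05 < X ≤ 0.51), we use:
P(0.05 < X ≤ 0.51) = P(X ≤ 0.51) - P(X ≤ 0.05)
                 = F(0.51) - F(0.05)
                 = 0.919080 - 0.218469
                 = 0.700612

So there's approximately a 70.1% chance that X falls in this range.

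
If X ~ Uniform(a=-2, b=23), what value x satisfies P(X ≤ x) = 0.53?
11.2500

We have X ~ Uniform(a=-2, b=23).

We want to find x such that P(X ≤ x) = 0.53.

This is the 53rd percentile, which means 53% of values fall below this point.

Using the inverse CDF (quantile function):
x = F⁻¹(0.53) = 11.2500

Verification: P(X ≤ 11.2500) = 0.53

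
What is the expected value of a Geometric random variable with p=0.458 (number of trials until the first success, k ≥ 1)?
2.1834

We have X ~ Geometric(p=0.458) (number of trials until the first success, k ≥ 1).

For a Geometric distribution with p=0.458 (number of trials until the first success, k ≥ 1):
E[X] = 2.1834

This is the expected (average) value of X.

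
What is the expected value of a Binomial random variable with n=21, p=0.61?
12.8100

We have X ~ Binomial(n=21, p=0.61).

For a Binomial distribution with n=21, p=0.61:
E[X] = 12.8100

This is the expected (average) value of X.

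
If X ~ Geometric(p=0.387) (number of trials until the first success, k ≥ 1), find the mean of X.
2.5840

We have X ~ Geometric(p=0.387) (number of trials until the first success, k ≥ 1).

For a Geometric distribution with p=0.387 (number of trials until the first success, k ≥ 1):
E[X] = 2.5840

This is the expected (average) value of X.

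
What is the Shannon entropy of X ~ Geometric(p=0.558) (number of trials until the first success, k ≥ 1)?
1.2301 nats

We have X ~ Geometric(p=0.558) (number of trials until the first success, k ≥ 1).

The Shannon entropy measures the uncertainty or information content of the distribution.

For a Geometric distribution with p=0.558 (number of trials until the first success, k ≥ 1):
H(X) = 1.2301 nats

(In bits, this would be 1.7747 bits.)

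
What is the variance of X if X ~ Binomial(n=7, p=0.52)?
1.7472

We have X ~ Binomial(n=7, p=0.52).

For a Binomial distribution with n=7, p=0.52:
Var(X) = 1.7472

The variance measures the spread of the distribution around the mean.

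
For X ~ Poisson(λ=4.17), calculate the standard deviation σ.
2.0421

We have X ~ Poisson(λ=4.17).

For a Poisson distribution with λ=4.17:
σ = √Var(X) = 2.0421

The standard deviation is the square root of the variance.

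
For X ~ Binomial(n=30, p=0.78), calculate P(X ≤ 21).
0.197540

We have X ~ Binomial(n=30, p=0.78).

The CDF gives us P(X ≤ k).

Using the CDF:
P(X ≤ 21) = 0.197540

This means there's approximately a 19.8% chance that X is at most 21.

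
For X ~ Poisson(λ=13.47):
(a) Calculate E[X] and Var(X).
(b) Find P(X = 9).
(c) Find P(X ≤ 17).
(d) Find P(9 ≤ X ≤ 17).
(a) E[X] = 13.4700, Var(X) = 13.4700
(b) P(X = 9) = 0.056833
(c) P(X ≤ 17) = 0.862771
(d) P(9 ≤ X ≤ 17) = 0.782643

We have X ~ Poisson(λ=13.47).

(a) Moments:
E[X] = 13.4700
Var(X) = 13.4700
σ = √Var(X) = 3.6701

(b) Point probability using PMF:
P(X = 9) = 0.056833

(c) Cumulative probability using CDF:
P(X ≤ 17) = F(17) = 0.862771

(d) Range probability:
P(9 ≤ X ≤ 17) = P(X ≤ 17) - P(X ≤ 8)
                   = F(17) - F(8)
                   = 0.862771 - 0.080128
                   = 0.782643

This means approximately 78.3% of outcomes fall in the interval [9, 17].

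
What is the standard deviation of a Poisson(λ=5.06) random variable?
2.2494

We have X ~ Poisson(λ=5.06).

For a Poisson distribution with λ=5.06:
σ = √Var(X) = 2.2494

The standard deviation is the square root of the variance.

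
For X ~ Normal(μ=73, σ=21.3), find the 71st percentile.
84.7871

We have X ~ Normal(μ=73, σ=21.3).

We want to find x such that P(X ≤ x) = 0.71.

This is the 71st percentile, which means 71% of values fall below this point.

Using the inverse CDF (quantile function):
x = F⁻¹(0.71) = 84.7871

Verification: P(X ≤ 84.7871) = 0.71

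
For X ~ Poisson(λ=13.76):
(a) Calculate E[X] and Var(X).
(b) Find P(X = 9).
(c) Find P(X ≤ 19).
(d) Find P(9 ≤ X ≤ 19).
(a) E[X] = 13.7600, Var(X) = 13.7600
(b) P(X = 9) = 0.051512
(c) P(X ≤ 19) = 0.932883
(d) P(9 ≤ X ≤ 19) = 0.863137

We have X ~ Poisson(λ=13.76).

(a) Moments:
E[X] = 13.7600
Var(X) = 13.7600
σ = √Var(X) = 3.7094

(b) Point probability using PMF:
P(X = 9) = 0.051512

(c) Cumulative probability using CDF:
P(X ≤ 19) = F(19) = 0.932883

(d) Range probability:
P(9 ≤ X ≤ 19) = P(X ≤ 19) - P(X ≤ 8)
                   = F(19) - F(8)
                   = 0.932883 - 0.069745
                   = 0.863137

This means approximately 86.3% of outcomes fall in the interval [9, 19].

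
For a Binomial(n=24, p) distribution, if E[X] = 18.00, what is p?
p = 0.75

For a Binomial(n, p) distribution:
E[X] = n × p

Given n = 24 and E[X] = 18.00:
18.00 = 24 × p
p = 18.00 / 24 = 0.75

Verification: Binomial(24, 0.75) has E[X] = 18.00 ✓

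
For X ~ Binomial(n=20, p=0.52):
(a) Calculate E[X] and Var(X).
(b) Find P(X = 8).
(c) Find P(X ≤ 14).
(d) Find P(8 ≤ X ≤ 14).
(a) E[X] = 10.4000, Var(X) = 4.9920
(b) P(X = 8) = 0.100737
(c) P(X ≤ 14) = 0.968685
(d) P(8 ≤ X ≤ 14) = 0.871772

We have X ~ Binomial(n=20, p=0.52).

(a) Moments:
E[X] = 10.4000
Var(X) = 4.9920
σ = √Var(X) = 2.2343

(b) Point probability using PMF:
P(X = 8) = 0.100737

(c) Cumulative probability using CDF:
P(X ≤ 14) = F(14) = 0.968685

(d) Range probability:
P(8 ≤ X ≤ 14) = P(X ≤ 14) - P(X ≤ 7)
                   = F(14) - F(7)
                   = 0.968685 - 0.096913
                   = 0.871772

This means approximately 87.2% of outcomes fall in the interval [8, 14].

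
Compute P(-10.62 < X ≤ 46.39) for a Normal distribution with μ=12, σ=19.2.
0.843992

We have X ~ Normal(μ=12, σ=19.2).

To find P(-10.62 < X ≤ 46.39), we use:
P(-10.62 < X ≤ 46.39) = P(X ≤ 46.39) - P(X ≤ -10.62)
                 = F(46.39) - F(-10.62)
                 = 0.963365 - 0.119373
                 = 0.843992

So there's approximately a 84.4% chance that X falls in this range.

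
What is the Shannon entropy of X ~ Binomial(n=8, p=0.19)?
1.4768 nats

We have X ~ Binomial(n=8, p=0.19).

The Shannon entropy measures the uncertainty or information content of the distribution.

For a Binomial distribution with n=8, p=0.19:
H(X) = 1.4768 nats

(In bits, this would be 2.1306 bits.)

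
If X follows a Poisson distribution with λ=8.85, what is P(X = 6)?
0.095680

We have X ~ Poisson(λ=8.85).

For a Poisson distribution, the PMF gives us the probability of each outcome.

Using the PMF formula:
P(X = 6) = 0.095680

Rounded to 4 decimal places: 0.0957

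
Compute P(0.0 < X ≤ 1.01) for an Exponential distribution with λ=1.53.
0.786752

We have X ~ Exponential(λ=1.53).

To find P(0.0 < X ≤ 1.01), we use:
P(0.0 < X ≤ 1.01) = P(X ≤ 1.01) - P(X ≤ 0.0)
                 = F(1.01) - F(0.0)
                 = 0.786752 - 0.000000
                 = 0.786752

So there's approximately a 78.7% chance that X falls in this range.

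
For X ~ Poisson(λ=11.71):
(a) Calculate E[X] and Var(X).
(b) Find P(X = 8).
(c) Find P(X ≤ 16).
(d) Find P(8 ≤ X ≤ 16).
(a) E[X] = 11.7100, Var(X) = 11.7100
(b) P(X = 8) = 0.072002
(c) P(X ≤ 16) = 0.913694
(d) P(8 ≤ X ≤ 16) = 0.810734

We have X ~ Poisson(λ=11.71).

(a) Moments:
E[X] = 11.7100
Var(X) = 11.7100
σ = √Var(X) = 3.4220

(b) Point probability using PMF:
P(X = 8) = 0.072002

(c) Cumulative probability using CDF:
P(X ≤ 16) = F(16) = 0.913694

(d) Range probability:
P(8 ≤ X ≤ 16) = P(X ≤ 16) - P(X ≤ 7)
                   = F(16) - F(7)
                   = 0.913694 - 0.102960
                   = 0.810734

This means approximately 81.1% of outcomes fall in the interval [8, 16].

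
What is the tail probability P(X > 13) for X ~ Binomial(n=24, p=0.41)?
0.065541

We have X ~ Binomial(n=24, p=0.41).

P(X > 13) = 1 - P(X ≤ 13)
                = 1 - F(13)
                = 1 - 0.934459
                = 0.065541

So there's approximately a 6.6% chance that X exceeds 13.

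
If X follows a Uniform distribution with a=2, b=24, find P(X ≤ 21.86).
0.902727

We have X ~ Uniform(a=2, b=24).

The CDF gives us P(X ≤ k).

Using the CDF:
P(X ≤ 21.86) = 0.902727

This means there's approximately a 90.3% chance that X is at most 21.86.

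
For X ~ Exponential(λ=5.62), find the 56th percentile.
0.1461

We have X ~ Exponential(λ=5.62).

We want to find x such that P(X ≤ x) = 0.56.

This is the 56th percentile, which means 56% of values fall below this point.

Using the inverse CDF (quantile function):
x = F⁻¹(0.56) = 0.1461

Verification: P(X ≤ 0.1461) = 0.56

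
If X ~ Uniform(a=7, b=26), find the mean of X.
16.5000

We have X ~ Uniform(a=7, b=26).

For a Uniform distribution with a=7, b=26:
E[X] = 16.5000

This is the expected (average) value of X.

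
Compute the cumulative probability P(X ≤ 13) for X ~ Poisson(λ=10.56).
0.820310

We have X ~ Poisson(λ=10.56).

The CDF gives us P(X ≤ k).

Using the CDF:
P(X ≤ 13) = 0.820310

This means there's approximately a 82.0% chance that X is at most 13.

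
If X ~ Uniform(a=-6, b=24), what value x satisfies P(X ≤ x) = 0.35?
4.5000

We have X ~ Uniform(a=-6, b=24).

We want to find x such that P(X ≤ x) = 0.35.

This is the 35th percentile, which means 35% of values fall below this point.

Using the inverse CDF (quantile function):
x = F⁻¹(0.35) = 4.5000

Verification: P(X ≤ 4.5000) = 0.35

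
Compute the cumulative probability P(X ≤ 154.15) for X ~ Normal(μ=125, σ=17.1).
0.955873

We have X ~ Normal(μ=125, σ=17.1).

The CDF gives us P(X ≤ k).

Using the CDF:
P(X ≤ 154.15) = 0.955873

This means there's approximately a 95.6% chance that X is at most 154.15.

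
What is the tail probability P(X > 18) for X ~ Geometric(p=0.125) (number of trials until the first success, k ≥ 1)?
0.090395

We have X ~ Geometric(p=0.125) (number of trials until the first success, k ≥ 1).

P(X > 18) = 1 - P(X ≤ 18)
                = 1 - F(18)
                = 1 - 0.909605
                = 0.090395

So there's approximately a 9.0% chance that X exceeds 18.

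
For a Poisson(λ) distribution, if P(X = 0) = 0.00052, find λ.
λ = 7.5617

For a Poisson(λ) distribution, the PMF at 0 is:
P(X = 0) = λ^0 e^(-λ) / 0! = e^(-λ)

Given P(X = 0) = 0.00052:
e^(-λ) = 0.00052
-λ = ln(0.00052)
λ = -ln(0.00052) = 7.5617

Verification: e^(-7.5617) = 0.00052 ✓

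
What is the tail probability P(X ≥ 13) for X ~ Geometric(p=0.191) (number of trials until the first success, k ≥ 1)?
0.078593

We have X ~ Geometric(p=0.191) (number of trials until the first success, k ≥ 1).

For discrete distributions, P(X ≥ 13) = 1 - P(X ≤ 12).

P(X ≤ 12) = 0.921407
P(X ≥ 13) = 1 - 0.921407 = 0.078593

So there's approximately a 7.9% chance that X is at least 13.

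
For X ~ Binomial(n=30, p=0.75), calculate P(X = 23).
0.166236

We have X ~ Binomial(n=30, p=0.75).

For a Binomial distribution, the PMF gives us the probability of each outcome.

Using the PMF formula:
P(X = 23) = 0.166236

Rounded to 4 decimal places: 0.1662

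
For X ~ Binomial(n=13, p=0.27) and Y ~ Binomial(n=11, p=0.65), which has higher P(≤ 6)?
X has higher probability (P(X ≤ 6) = 0.9635 > P(Y ≤ 6) = 0.3317)

Compute P(≤ 6) for each distribution:

X ~ Binomial(n=13, p=0.27):
P(X ≤ 6) = 0.9635

Y ~ Binomial(n=11, p=0.65):
P(Y ≤ 6) = 0.3317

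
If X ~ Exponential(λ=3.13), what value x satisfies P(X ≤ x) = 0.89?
0.7052

We have X ~ Exponential(λ=3.13).

We want to find x such that P(X ≤ x) = 0.89.

This is the 89th percentile, which means 89% of values fall below this point.

Using the inverse CDF (quantile function):
x = F⁻¹(0.89) = 0.7052

Verification: P(X ≤ 0.7052) = 0.89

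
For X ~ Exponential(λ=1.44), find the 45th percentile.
0.4152

We have X ~ Exponential(λ=1.44).

We want to find x such that P(X ≤ x) = 0.45.

This is the 45th percentile, which means 45% of values fall below this point.

Using the inverse CDF (quantile function):
x = F⁻¹(0.45) = 0.4152

Verification: P(X ≤ 0.4152) = 0.45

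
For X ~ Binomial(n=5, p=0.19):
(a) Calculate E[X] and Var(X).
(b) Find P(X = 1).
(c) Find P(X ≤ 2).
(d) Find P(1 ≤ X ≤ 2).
(a) E[X] = 0.9500, Var(X) = 0.7695
(b) P(X = 1) = 0.408944
(c) P(X ≤ 2) = 0.949472
(d) P(1 ≤ X ≤ 2) = 0.600794

We have X ~ Binomial(n=5, p=0.19).

(a) Moments:
E[X] = 0.9500
Var(X) = 0.7695
σ = √Var(X) = 0.8772

(b) Point probability using PMF:
P(X = 1) = 0.408944

(c) Cumulative probability using CDF:
P(X ≤ 2) = F(2) = 0.949472

(d) Range probability:
P(1 ≤ X ≤ 2) = P(X ≤ 2) - P(X ≤ 0)
                   = F(2) - F(0)
                   = 0.949472 - 0.348678
                   = 0.600794

This means approximately 60.1% of outcomes fall in the interval [1, 2].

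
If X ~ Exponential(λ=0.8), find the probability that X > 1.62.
0.273624

We have X ~ Exponential(λ=0.8).

P(X > 1.62) = 1 - P(X ≤ 1.62)
                = 1 - F(1.62)
                = 1 - 0.726376
                = 0.273624

So there's approximately a 27.4% chance that X exceeds 1.62.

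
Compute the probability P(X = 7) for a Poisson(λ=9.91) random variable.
0.092518

We have X ~ Poisson(λ=9.91).

For a Poisson distribution, the PMF gives us the probability of each outcome.

Using the PMF formula:
P(X = 7) = 0.092518

Rounded to 4 decimal places: 0.0925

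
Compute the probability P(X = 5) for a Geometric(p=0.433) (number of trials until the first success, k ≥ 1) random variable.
0.044753

We have X ~ Geometric(p=0.433) (number of trials until the first success, k ≥ 1).

For a Geometric distribution, the PMF gives us the probability of each outcome.

Using the PMF formula:
P(X = 5) = 0.044753

Rounded to 4 decimal places: 0.0448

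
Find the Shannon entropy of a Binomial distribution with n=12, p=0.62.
1.9356 nats

We have X ~ Binomial(n=12, p=0.62).

The Shannon entropy measures the uncertainty or information content of the distribution.

For a Binomial distribution with n=12, p=0.62:
H(X) = 1.9356 nats

(In bits, this would be 2.7925 bits.)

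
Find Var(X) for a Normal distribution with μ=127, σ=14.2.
201.6400

We have X ~ Normal(μ=127, σ=14.2).

For a Normal distribution with μ=127, σ=14.2:
Var(X) = 201.6400

The variance measures the spread of the distribution around the mean.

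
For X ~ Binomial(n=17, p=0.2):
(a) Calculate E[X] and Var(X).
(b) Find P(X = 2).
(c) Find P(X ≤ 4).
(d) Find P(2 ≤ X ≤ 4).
(a) E[X] = 3.4000, Var(X) = 2.7200
(b) P(X = 2) = 0.191403
(c) P(X ≤ 4) = 0.758223
(d) P(2 ≤ X ≤ 4) = 0.640004

We have X ~ Binomial(n=17, p=0.2).

(a) Moments:
E[X] = 3.4000
Var(X) = 2.7200
σ = √Var(X) = 1.6492

(b) Point probability using PMF:
P(X = 2) = 0.191403

(c) Cumulative probability using CDF:
P(X ≤ 4) = F(4) = 0.758223

(d) Range probability:
P(2 ≤ X ≤ 4) = P(X ≤ 4) - P(X ≤ 1)
                   = F(4) - F(1)
                   = 0.758223 - 0.118219
                   = 0.640004

This means approximately 64.0% of outcomes fall in the interval [2, 4].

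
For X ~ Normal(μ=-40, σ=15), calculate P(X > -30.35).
0.260004

We have X ~ Normal(μ=-40, σ=15).

P(X > -30.35) = 1 - P(X ≤ -30.35)
                = 1 - F(-30.35)
                = 1 - 0.739996
                = 0.260004

So there's approximately a 26.0% chance that X exceeds -30.35.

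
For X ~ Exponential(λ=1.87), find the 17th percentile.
0.0996

We have X ~ Exponential(λ=1.87).

We want to find x such that P(X ≤ x) = 0.17.

This is the 17th percentile, which means 17% of values fall below this point.

Using the inverse CDF (quantile function):
x = F⁻¹(0.17) = 0.0996

Verification: P(X ≤ 0.0996) = 0.17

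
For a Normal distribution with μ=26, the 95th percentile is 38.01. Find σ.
σ = 7.3016

For X ~ Normal(μ, σ), the p-th percentile satisfies x = μ + z_p × σ,
where z_p = Φ⁻¹(p) is the standard normal quantile.

Step 1: z_{0.95} = Φ⁻¹(0.95) = 1.6449

Step 2: Solve for σ:
38.01 = 26 + 1.6449 × σ
σ = (38.01 - 26) / 1.6449
σ = 12.01 / 1.6449
σ = 7.3016

Verification: μ + z × σ = 26 + 1.6449 × 7.3016 = 38.01 ✓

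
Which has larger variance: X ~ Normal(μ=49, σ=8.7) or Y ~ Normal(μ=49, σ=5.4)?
X has larger variance (75.6900 > 29.1600)

Compute the variance for each distribution:

X ~ Normal(μ=49, σ=8.7):
Var(X) = 75.6900

Y ~ Normal(μ=49, σ=5.4):
Var(Y) = 29.1600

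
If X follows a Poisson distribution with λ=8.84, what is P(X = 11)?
0.093466

We have X ~ Poisson(λ=8.84).

For a Poisson distribution, the PMF gives us the probability of each outcome.

Using the PMF formula:
P(X = 11) = 0.093466

Rounded to 4 decimal places: 0.0935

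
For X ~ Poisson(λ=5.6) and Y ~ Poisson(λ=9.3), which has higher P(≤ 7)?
X has higher probability (P(X ≤ 7) = 0.7970 > P(Y ≤ 7) = 0.2900)

Compute P(≤ 7) for each distribution:

X ~ Poisson(λ=5.6):
P(X ≤ 7) = 0.7970

Y ~ Poisson(λ=9.3):
P(Y ≤ 7) = 0.2900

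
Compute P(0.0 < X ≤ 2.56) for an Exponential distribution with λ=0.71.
0.837585

We have X ~ Exponential(λ=0.71).

To find P(0.0 < X ≤ 2.56), we use:
P(0.0 < X ≤ 2.56) = P(X ≤ 2.56) - P(X ≤ 0.0)
                 = F(2.56) - F(0.0)
                 = 0.837585 - 0.000000
                 = 0.837585

So there's approximately a 83.8% chance that X falls in this range.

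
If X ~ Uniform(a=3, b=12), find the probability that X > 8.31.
0.410000

We have X ~ Uniform(a=3, b=12).

P(X > 8.31) = 1 - P(X ≤ 8.31)
                = 1 - F(8.31)
                = 1 - 0.590000
                = 0.410000

So there's approximately a 41.0% chance that X exceeds 8.31.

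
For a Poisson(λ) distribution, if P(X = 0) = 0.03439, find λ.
λ = 3.3700

For a Poisson(λ) distribution, the PMF at 0 is:
P(X = 0) = λ^0 e^(-λ) / 0! = e^(-λ)

Given P(X = 0) = 0.03439:
e^(-λ) = 0.03439
-λ = ln(0.03439)
λ = -ln(0.03439) = 3.3700

Verification: e^(-3.3700) = 0.03439 ✓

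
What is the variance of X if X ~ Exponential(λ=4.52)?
0.0489

We have X ~ Exponential(λ=4.52).

For an Exponential distribution with λ=4.52:
Var(X) = 0.0489

The variance measures the spread of the distribution around the mean.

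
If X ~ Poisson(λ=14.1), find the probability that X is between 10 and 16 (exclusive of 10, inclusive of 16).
0.578054

We have X ~ Poisson(λ=14.1).

To find P(10 < X ≤ 16), we use:
P(10 < X ≤ 16) = P(X ≤ 16) - P(X ≤ 10)
                 = F(16) - F(10)
                 = 0.747201 - 0.169147
                 = 0.578054

So there's approximately a 57.8% chance that X falls in this range.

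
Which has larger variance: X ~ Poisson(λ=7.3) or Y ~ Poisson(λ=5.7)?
X has larger variance (7.3000 > 5.7000)

Compute the variance for each distribution:

X ~ Poisson(λ=7.3):
Var(X) = 7.3000

Y ~ Poisson(λ=5.7):
Var(Y) = 5.7000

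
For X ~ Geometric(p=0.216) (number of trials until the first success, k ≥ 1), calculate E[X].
4.6296

We have X ~ Geometric(p=0.216) (number of trials until the first success, k ≥ 1).

For a Geometric distribution with p=0.216 (number of trials until the first success, k ≥ 1):
E[X] = 4.6296

This is the expected (average) value of X.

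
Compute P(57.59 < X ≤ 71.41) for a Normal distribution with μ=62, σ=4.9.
0.788537

We have X ~ Normal(μ=62, σ=4.9).

To find P(57.59 < X ≤ 71.41), we use:
P(57.59 < X ≤ 71.41) = P(X ≤ 71.41) - P(X ≤ 57.59)
                 = F(71.41) - F(57.59)
                 = 0.972597 - 0.184060
                 = 0.788537

So there's approximately a 78.9% chance that X falls in this range.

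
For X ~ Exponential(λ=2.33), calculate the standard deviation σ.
0.4292

We have X ~ Exponential(λ=2.33).

For an Exponential distribution with λ=2.33:
σ = √Var(X) = 0.4292

The standard deviation is the square root of the variance.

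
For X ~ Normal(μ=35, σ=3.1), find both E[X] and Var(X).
E[X] = 35.0000, Var(X) = 9.6100

We have X ~ Normal(μ=35, σ=3.1).

For a Normal distribution with μ=35, σ=3.1:

Expected value:
E[X] = 35.0000

Variance:
Var(X) = 9.6100

Standard deviation:
σ = √Var(X) = 3.1000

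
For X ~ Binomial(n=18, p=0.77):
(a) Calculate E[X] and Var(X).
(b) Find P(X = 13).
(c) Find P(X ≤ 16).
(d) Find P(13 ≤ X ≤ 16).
(a) E[X] = 13.8600, Var(X) = 3.1878
(b) P(X = 13) = 0.184458
(c) P(X ≤ 16) = 0.942267
(d) P(13 ≤ X ≤ 16) = 0.725495

We have X ~ Binomial(n=18, p=0.77).

(a) Moments:
E[X] = 13.8600
Var(X) = 3.1878
σ = √Var(X) = 1.7854

(b) Point probability using PMF:
P(X = 13) = 0.184458

(c) Cumulative probability using CDF:
P(X ≤ 16) = F(16) = 0.942267

(d) Range probability:
P(13 ≤ X ≤ 16) = P(X ≤ 16) - P(X ≤ 12)
                   = F(16) - F(12)
                   = 0.942267 - 0.216772
                   = 0.725495

This means approximately 72.5% of outcomes fall in the interval [13, 16].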